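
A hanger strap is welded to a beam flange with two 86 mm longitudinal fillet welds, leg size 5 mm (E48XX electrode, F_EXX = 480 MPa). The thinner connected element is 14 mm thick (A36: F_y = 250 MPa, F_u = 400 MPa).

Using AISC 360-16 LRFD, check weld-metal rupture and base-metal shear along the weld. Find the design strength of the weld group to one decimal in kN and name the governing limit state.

131.3 kN (weld metal governs)

Weld metal: throat = 0.707×5 = 3.535 mm, L = 2×86 = 172 mm. φR_n = 0.75 × 0.6 × 480 × 3.535 × 172 = 131.3 kN.
Base metal shear (14 mm plate): yield φR_n = 1.0×0.6×250×14×172 = 361.2 kN; rupture φR_n = 0.75×0.6×400×14×172 = 433.4 kN; take 361.2 kN (yield).
Governing: min(131.3, 361.2) = 131.3 kN → weld metal.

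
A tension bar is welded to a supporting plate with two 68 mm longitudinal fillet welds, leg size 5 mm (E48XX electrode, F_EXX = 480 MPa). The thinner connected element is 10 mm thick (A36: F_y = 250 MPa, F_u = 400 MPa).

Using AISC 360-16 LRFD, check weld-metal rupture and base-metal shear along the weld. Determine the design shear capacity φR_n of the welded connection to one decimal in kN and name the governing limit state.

103.8 kN (weld metal governs)

Weld metal: throat = 0.707×5 = 3.535 mm, L = 2×68 = 136 mm. φR_n = 0.75 × 0.6 × 480 × 3.535 × 136 = 103.8 kN.
Base metal shear (10 mm plate): yield φR_n = 1.0×0.6×250×10×136 = 204.0 kN; rupture φR_n = 0.75×0.6×400×10×136 = 244.8 kN; take 204.0 kN (yield).
Governing: min(103.8, 204.0) = 103.8 kN → weld metal.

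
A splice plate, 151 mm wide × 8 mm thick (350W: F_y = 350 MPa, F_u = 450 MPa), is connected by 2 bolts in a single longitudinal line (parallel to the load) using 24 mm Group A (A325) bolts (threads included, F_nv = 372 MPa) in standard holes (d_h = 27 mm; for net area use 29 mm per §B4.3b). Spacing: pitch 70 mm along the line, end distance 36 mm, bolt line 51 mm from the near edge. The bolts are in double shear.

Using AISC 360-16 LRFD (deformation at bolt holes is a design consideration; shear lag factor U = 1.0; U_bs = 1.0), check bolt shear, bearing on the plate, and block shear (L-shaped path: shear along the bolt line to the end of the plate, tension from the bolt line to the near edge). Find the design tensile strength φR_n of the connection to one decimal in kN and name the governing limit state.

Bolt shear: A_b = π(24)²/4 = 452.39 mm². φR_n = 0.75 × 372 × 452.39 × 2 × 2 = 504.9 kN.
Bearing (8 mm plate, F_u = 450 MPa): end bolts L_c = 36 − 27/2 = 22.5, R_n = min(1.2×22.5×8×450, 2.4×24×8×450) = 97.2 kN/bolt; interior L_c = 70 − 27 = 43, R_n = 185.76 kN/bolt. φR_n = 0.75 × (1×97.2 + 1×185.76) = 212.2 kN.
Block shear: shear path 1×[36+1×70] = 1×106 mm, A_gv = 848, A_nv = 1×(106 − 1.5×29)×8 = 500 mm²; tension to near edge: (51 − 0.5×29)×8 = 292 mm². R_n = min(0.6×450×500, 0.6×350×848) + 1.0×450×292 = min(135, 178.08) + 131.4 = 266.4 kN. φR_n = 0.75 × 266.4 = 199.8 kN.
Governing: min(504.9, 212.2, 199.8) = 199.8 kN → block shear.

199.8 kN (block shear governs)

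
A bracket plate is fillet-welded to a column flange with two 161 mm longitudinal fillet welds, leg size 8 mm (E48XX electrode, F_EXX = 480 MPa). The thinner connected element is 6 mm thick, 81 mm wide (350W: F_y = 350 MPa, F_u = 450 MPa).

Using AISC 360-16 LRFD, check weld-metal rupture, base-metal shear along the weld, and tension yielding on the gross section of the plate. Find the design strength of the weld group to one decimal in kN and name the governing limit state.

153.1 kN (gross-section yield governs)

Weld metal: throat = 0.707×8 = 5.656 mm, L = 2×161 = 322 mm. φR_n = 0.75 × 0.6 × 480 × 5.656 × 322 = 393.4 kN.
Base metal shear (6 mm plate): yield φR_n = 1.0×0.6×350×6×322 = 405.7 kN; rupture φR_n = 0.75×0.6×450×6×322 = 391.2 kN; take 391.2 kN (rupture).
Tension yield (gross): A_g = 81×6 = 486 mm². φR_n = 0.90 × 350 × 486 = 153.1 kN.
Governing: min(393.4, 391.2, 153.1) = 153.1 kN → gross-section yield.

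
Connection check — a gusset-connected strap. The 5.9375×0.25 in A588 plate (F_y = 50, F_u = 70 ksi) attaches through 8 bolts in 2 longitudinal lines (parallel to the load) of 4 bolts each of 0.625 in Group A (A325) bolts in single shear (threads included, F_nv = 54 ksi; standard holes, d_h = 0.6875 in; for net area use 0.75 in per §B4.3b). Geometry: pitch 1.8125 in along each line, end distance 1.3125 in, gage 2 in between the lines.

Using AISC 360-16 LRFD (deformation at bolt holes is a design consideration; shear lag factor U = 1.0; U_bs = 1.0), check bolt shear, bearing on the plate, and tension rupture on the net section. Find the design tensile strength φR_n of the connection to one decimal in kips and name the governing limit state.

58.2 kips (net-section rupture governs)

Bolt shear: A_b = π(0.625)²/4 = 0.3068 in². φR_n = 0.75 × 54 × 0.3068 × 8 × 1 = 99.4 kips.
Bearing (0.25 in plate, F_u = 70 ksi): end bolts L_c = 1.3125 − 0.6875/2 = 0.96875, R_n = min(1.2×0.96875×0.25×70, 2.4×0.625×0.25×70) = 20.344 kips/bolt; interior L_c = 1.8125 − 0.6875 = 1.125, R_n = 23.625 kips/bolt. φR_n = 0.75 × (2×20.344 + 6×23.625) = 136.8 kips.
Tension rupture (net): A_n = (5.9375 − 2×0.75)×0.25 = 1.1094 in² (U = 1.0, A_e = A_n). φR_n = 0.75 × 70 × 1.1094 = 58.2 kips.
Governing: min(99.4, 136.8, 58.2) = 58.2 kips → net-section rupture.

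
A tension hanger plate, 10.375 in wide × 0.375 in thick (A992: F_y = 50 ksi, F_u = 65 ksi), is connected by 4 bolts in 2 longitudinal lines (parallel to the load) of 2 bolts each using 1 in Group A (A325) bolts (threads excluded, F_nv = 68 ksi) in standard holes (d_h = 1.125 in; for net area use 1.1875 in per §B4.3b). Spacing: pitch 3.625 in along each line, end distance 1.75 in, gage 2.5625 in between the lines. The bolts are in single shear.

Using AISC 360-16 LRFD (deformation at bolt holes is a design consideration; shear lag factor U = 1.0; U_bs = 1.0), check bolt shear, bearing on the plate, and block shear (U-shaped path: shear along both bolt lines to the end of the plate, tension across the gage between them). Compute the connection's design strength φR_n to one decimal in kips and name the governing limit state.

104.0 kips (block shear governs)

Bolt shear: A_b = π(1)²/4 = 0.7854 in². φR_n = 0.75 × 68 × 0.7854 × 4 × 1 = 160.2 kips.
Bearing (0.375 in plate, F_u = 65 ksi): end bolts L_c = 1.75 − 1.125/2 = 1.1875, R_n = min(1.2×1.1875×0.375×65, 2.4×1×0.375×65) = 34.734 kips/bolt; interior L_c = 3.625 − 1.125 = 2.5, R_n = 58.5 kips/bolt. φR_n = 0.75 × (2×34.734 + 2×58.5) = 139.9 kips.
Block shear: shear path 2×[1.75+1×3.625] = 2×5.375 in, A_gv = 4.0313, A_nv = 2×(5.375 − 1.5×1.1875)×0.375 = 2.6953 in²; tension across gage: (2.5625 − 1×1.1875)×0.375 = 0.51563 in². R_n = min(0.6×65×2.6953, 0.6×50×4.0313) + 1.0×65×0.51563 = min(105.12, 120.94) + 33.516 = 138.64 kips. φR_n = 0.75 × 138.64 = 104.0 kips.
Governing: min(160.2, 139.9, 104.0) = 104.0 kips → block shear.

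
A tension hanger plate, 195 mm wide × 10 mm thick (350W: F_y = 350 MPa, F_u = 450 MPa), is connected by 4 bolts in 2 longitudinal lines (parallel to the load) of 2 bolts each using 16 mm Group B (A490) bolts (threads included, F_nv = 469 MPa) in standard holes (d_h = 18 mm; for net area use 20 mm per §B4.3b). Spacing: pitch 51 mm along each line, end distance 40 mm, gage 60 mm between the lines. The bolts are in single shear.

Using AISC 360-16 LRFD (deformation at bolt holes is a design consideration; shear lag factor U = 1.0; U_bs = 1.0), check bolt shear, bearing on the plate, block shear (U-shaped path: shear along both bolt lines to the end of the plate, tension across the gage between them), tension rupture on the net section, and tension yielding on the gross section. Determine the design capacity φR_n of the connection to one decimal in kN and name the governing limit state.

Bolt shear: A_b = π(16)²/4 = 201.06 mm². φR_n = 0.75 × 469 × 201.06 × 4 × 1 = 282.9 kN.
Bearing (10 mm plate, F_u = 450 MPa): end bolts L_c = 40 − 18/2 = 31, R_n = min(1.2×31×10×450, 2.4×16×10×450) = 167.4 kN/bolt; interior L_c = 51 − 18 = 33, R_n = 172.8 kN/bolt. φR_n = 0.75 × (2×167.4 + 2×172.8) = 510.3 kN.
Block shear: shear path 2×[40+1×51] = 2×91 mm, A_gv = 1820, A_nv = 2×(91 − 1.5×20)×10 = 1220 mm²; tension across gage: (60 − 1×20)×10 = 400 mm². R_n = min(0.6×450×1220, 0.6×350×1820) + 1.0×450×400 = min(329.4, 382.2) + 180 = 509.4 kN. φR_n = 0.75 × 509.4 = 382.1 kN.
Tension rupture (net): A_n = (195 − 2×20)×10 = 1550 mm² (U = 1.0, A_e = A_n). φR_n = 0.75 × 450 × 1550 = 523.1 kN.
Tension yield (gross): A_g = 195×10 = 1950 mm². φR_n = 0.90 × 350 × 1950 = 614.3 kN.
Governing: min(282.9, 510.3, 382.1, 523.1, 614.3) = 282.9 kN → bolt shear.

282.9 kN (bolt shear governs)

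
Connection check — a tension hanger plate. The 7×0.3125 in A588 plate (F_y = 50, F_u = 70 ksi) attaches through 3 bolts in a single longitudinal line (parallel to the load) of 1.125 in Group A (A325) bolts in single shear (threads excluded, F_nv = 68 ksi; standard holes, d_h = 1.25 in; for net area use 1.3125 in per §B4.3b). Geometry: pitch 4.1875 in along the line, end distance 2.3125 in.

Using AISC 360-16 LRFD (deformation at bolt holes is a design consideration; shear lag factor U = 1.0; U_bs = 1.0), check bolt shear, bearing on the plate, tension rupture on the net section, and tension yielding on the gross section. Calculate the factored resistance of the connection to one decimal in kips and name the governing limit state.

93.3 kips (net-section rupture governs)

Bolt shear: A_b = π(1.125)²/4 = 0.99402 in². φR_n = 0.75 × 68 × 0.99402 × 3 × 1 = 152.1 kips.
Bearing (0.3125 in plate, F_u = 70 ksi): end bolts L_c = 2.3125 − 1.25/2 = 1.6875, R_n = min(1.2×1.6875×0.3125×70, 2.4×1.125×0.3125×70) = 44.297 kips/bolt; interior L_c = 4.1875 − 1.25 = 2.9375, R_n = 59.063 kips/bolt. φR_n = 0.75 × (1×44.297 + 2×59.063) = 121.8 kips.
Tension rupture (net): A_n = (7 − 1×1.3125)×0.3125 = 1.7773 in² (U = 1.0, A_e = A_n). φR_n = 0.75 × 70 × 1.7773 = 93.3 kips.
Tension yield (gross): A_g = 7×0.3125 = 2.1875 in². φR_n = 0.90 × 50 × 2.1875 = 98.4 kips.
Governing: min(152.1, 121.8, 93.3, 98.4) = 93.3 kips → net-section rupture.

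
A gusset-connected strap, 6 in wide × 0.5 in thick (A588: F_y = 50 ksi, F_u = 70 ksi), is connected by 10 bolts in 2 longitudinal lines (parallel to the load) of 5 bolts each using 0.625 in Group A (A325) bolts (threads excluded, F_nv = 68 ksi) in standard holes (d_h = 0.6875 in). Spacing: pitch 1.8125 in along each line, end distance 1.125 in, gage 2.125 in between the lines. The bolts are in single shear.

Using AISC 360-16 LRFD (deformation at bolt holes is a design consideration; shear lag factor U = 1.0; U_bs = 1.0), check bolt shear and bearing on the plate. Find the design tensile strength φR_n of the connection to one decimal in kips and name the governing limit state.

156.5 kips (bolt shear governs)

Bolt shear: A_b = π(0.625)²/4 = 0.3068 in². φR_n = 0.75 × 68 × 0.3068 × 10 × 1 = 156.5 kips.
Bearing (0.5 in plate, F_u = 70 ksi): end bolts L_c = 1.125 − 0.6875/2 = 0.78125, R_n = min(1.2×0.78125×0.5×70, 2.4×0.625×0.5×70) = 32.813 kips/bolt; interior L_c = 1.8125 − 0.6875 = 1.125, R_n = 47.25 kips/bolt. φR_n = 0.75 × (2×32.813 + 8×47.25) = 332.7 kips.
Governing: min(156.5, 332.7) = 156.5 kips → bolt shear.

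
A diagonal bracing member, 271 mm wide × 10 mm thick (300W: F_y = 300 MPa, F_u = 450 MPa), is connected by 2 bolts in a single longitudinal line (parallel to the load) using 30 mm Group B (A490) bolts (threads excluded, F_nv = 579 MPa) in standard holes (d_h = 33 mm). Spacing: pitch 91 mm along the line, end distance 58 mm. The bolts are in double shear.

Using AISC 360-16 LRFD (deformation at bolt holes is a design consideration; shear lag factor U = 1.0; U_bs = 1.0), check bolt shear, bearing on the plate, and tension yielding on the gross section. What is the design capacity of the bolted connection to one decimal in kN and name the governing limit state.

Bolt shear: A_b = π(30)²/4 = 706.86 mm². φR_n = 0.75 × 579 × 706.86 × 2 × 2 = 1227.8 kN.
Bearing (10 mm plate, F_u = 450 MPa): end bolts L_c = 58 − 33/2 = 41.5, R_n = min(1.2×41.5×10×450, 2.4×30×10×450) = 224.1 kN/bolt; interior L_c = 91 − 33 = 58, R_n = 313.2 kN/bolt. φR_n = 0.75 × (1×224.1 + 1×313.2) = 403.0 kN.
Tension yield (gross): A_g = 271×10 = 2710 mm². φR_n = 0.90 × 300 × 2710 = 731.7 kN.
Governing: min(1227.8, 403.0, 731.7) = 403.0 kN → bearing.

403.0 kN (bearing governs)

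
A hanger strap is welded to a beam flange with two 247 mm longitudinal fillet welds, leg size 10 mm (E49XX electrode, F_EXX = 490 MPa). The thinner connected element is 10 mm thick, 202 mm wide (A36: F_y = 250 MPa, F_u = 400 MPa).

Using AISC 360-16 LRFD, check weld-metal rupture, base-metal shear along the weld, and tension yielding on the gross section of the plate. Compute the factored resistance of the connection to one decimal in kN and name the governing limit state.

Weld metal: throat = 0.707×10 = 7.07 mm, L = 2×247 = 494 mm. φR_n = 0.75 × 0.6 × 490 × 7.07 × 494 = 770.1 kN.
Base metal shear (10 mm plate): yield φR_n = 1.0×0.6×250×10×494 = 741.0 kN; rupture φR_n = 0.75×0.6×400×10×494 = 889.2 kN; take 741.0 kN (yield).
Tension yield (gross): A_g = 202×10 = 2020 mm². φR_n = 0.90 × 250 × 2020 = 454.5 kN.
Governing: min(770.1, 741.0, 454.5) = 454.5 kN → gross-section yield.

454.5 kN (gross-section yield governs)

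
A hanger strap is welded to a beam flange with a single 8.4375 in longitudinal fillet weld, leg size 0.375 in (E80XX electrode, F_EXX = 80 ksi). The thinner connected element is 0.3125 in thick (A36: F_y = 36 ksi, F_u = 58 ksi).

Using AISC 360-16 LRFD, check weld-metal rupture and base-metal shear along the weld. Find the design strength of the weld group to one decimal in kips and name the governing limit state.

57.0 kips (base-metal shear governs)

Weld metal: throat = 0.707×0.375 = 0.26513 in, L = 8.4375 in. φR_n = 0.75 × 0.6 × 80 × 0.26513 × 8.4375 = 80.5 kips.
Base metal shear (0.3125 in plate): yield φR_n = 1.0×0.6×36×0.3125×8.4375 = 57.0 kips; rupture φR_n = 0.75×0.6×58×0.3125×8.4375 = 68.8 kips; take 57.0 kips (yield).
Governing: min(80.5, 57.0) = 57.0 kips → base-metal shear.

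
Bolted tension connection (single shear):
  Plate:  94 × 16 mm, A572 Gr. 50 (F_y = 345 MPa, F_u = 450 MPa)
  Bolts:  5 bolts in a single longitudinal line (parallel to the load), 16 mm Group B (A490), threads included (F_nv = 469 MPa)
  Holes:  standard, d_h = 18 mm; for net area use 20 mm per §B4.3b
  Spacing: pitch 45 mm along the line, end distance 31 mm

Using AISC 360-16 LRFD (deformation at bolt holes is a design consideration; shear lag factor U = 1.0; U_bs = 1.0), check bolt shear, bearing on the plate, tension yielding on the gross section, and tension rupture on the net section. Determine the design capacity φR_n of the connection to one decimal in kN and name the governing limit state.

353.6 kN (bolt shear governs)

Bolt shear: A_b = π(16)²/4 = 201.06 mm². φR_n = 0.75 × 469 × 201.06 × 5 × 1 = 353.6 kN.
Bearing (16 mm plate, F_u = 450 MPa): end bolts L_c = 31 − 18/2 = 22, R_n = min(1.2×22×16×450, 2.4×16×16×450) = 190.08 kN/bolt; interior L_c = 45 − 18 = 27, R_n = 233.28 kN/bolt. φR_n = 0.75 × (1×190.08 + 4×233.28) = 842.4 kN.
Tension yield (gross): A_g = 94×16 = 1504 mm². φR_n = 0.90 × 345 × 1504 = 467.0 kN.
Tension rupture (net): A_n = (94 − 1×20)×16 = 1184 mm² (U = 1.0, A_e = A_n). φR_n = 0.75 × 450 × 1184 = 399.6 kN.
Governing: min(353.6, 842.4, 467.0, 399.6) = 353.6 kN → bolt shear.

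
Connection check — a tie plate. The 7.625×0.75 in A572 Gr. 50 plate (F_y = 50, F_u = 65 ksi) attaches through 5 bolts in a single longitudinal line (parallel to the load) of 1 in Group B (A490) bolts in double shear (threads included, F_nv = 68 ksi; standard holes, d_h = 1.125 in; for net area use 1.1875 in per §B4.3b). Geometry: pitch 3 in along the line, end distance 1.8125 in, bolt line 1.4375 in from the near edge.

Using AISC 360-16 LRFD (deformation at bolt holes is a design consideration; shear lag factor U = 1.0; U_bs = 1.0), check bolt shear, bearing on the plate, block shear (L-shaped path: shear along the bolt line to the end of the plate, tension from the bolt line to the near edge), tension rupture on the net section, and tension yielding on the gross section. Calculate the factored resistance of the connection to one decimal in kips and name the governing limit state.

216.6 kips (block shear governs)

Bolt shear: A_b = π(1)²/4 = 0.7854 in². φR_n = 0.75 × 68 × 0.7854 × 5 × 2 = 400.6 kips.
Bearing (0.75 in plate, F_u = 65 ksi): end bolts L_c = 1.8125 − 1.125/2 = 1.25, R_n = min(1.2×1.25×0.75×65, 2.4×1×0.75×65) = 73.125 kips/bolt; interior L_c = 3 − 1.125 = 1.875, R_n = 109.69 kips/bolt. φR_n = 0.75 × (1×73.125 + 4×109.69) = 383.9 kips.
Block shear: shear path 1×[1.8125+4×3] = 1×13.8125 in, A_gv = 10.359, A_nv = 1×(13.8125 − 4.5×1.1875)×0.75 = 6.3516 in²; tension to near edge: (1.4375 − 0.5×1.1875)×0.75 = 0.63281 in². R_n = min(0.6×65×6.3516, 0.6×50×10.359) + 1.0×65×0.63281 = min(247.71, 310.77) + 41.133 = 288.84 kips. φR_n = 0.75 × 288.84 = 216.6 kips.
Tension rupture (net): A_n = (7.625 − 1×1.1875)×0.75 = 4.8281 in² (U = 1.0, A_e = A_n). φR_n = 0.75 × 65 × 4.8281 = 235.4 kips.
Tension yield (gross): A_g = 7.625×0.75 = 5.7188 in². φR_n = 0.90 × 50 × 5.7188 = 257.3 kips.
Governing: min(400.6, 383.9, 216.6, 235.4, 257.3) = 216.6 kips → block shear.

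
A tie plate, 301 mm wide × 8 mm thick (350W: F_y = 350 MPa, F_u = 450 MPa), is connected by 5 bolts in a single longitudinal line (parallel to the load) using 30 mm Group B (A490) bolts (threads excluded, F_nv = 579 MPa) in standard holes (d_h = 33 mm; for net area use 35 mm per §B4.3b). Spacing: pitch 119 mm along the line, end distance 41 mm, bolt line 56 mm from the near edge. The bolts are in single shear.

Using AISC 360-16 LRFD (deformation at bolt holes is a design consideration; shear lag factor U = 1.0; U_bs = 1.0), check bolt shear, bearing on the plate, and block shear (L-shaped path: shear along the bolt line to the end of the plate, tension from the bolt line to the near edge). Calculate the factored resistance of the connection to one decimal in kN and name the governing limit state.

Bolt shear: A_b = π(30)²/4 = 706.86 mm². φR_n = 0.75 × 579 × 706.86 × 5 × 1 = 1534.8 kN.
Bearing (8 mm plate, F_u = 450 MPa): end bolts L_c = 41 − 33/2 = 24.5, R_n = min(1.2×24.5×8×450, 2.4×30×8×450) = 105.84 kN/bolt; interior L_c = 119 − 33 = 86, R_n = 259.2 kN/bolt. φR_n = 0.75 × (1×105.84 + 4×259.2) = 857.0 kN.
Block shear: shear path 1×[41+4×119] = 1×517 mm, A_gv = 4136, A_nv = 1×(517 − 4.5×35)×8 = 2876 mm²; tension to near edge: (56 − 0.5×35)×8 = 308 mm². R_n = min(0.6×450×2876, 0.6×350×4136) + 1.0×450×308 = min(776.52, 868.56) + 138.6 = 915.12 kN. φR_n = 0.75 × 915.12 = 686.3 kN.
Governing: min(1534.8, 857.0, 686.3) = 686.3 kN → block shear.

686.3 kN (block shear governs)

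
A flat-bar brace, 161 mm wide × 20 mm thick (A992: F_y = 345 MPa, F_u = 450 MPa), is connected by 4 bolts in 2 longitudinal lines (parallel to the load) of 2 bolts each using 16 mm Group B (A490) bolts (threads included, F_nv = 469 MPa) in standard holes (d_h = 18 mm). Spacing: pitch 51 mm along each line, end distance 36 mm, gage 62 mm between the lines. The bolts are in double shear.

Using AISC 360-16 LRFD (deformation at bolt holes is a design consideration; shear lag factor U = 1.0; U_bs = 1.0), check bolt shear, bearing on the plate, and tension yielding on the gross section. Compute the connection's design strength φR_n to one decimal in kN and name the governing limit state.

565.8 kN (bolt shear governs)

Bolt shear: A_b = π(16)²/4 = 201.06 mm². φR_n = 0.75 × 469 × 201.06 × 4 × 2 = 565.8 kN.
Bearing (20 mm plate, F_u = 450 MPa): end bolts L_c = 36 − 18/2 = 27, R_n = min(1.2×27×20×450, 2.4×16×20×450) = 291.6 kN/bolt; interior L_c = 51 − 18 = 33, R_n = 345.6 kN/bolt. φR_n = 0.75 × (2×291.6 + 2×345.6) = 955.8 kN.
Tension yield (gross): A_g = 161×20 = 3220 mm². φR_n = 0.90 × 345 × 3220 = 999.8 kN.
Governing: min(565.8, 955.8, 999.8) = 565.8 kN → bolt shear.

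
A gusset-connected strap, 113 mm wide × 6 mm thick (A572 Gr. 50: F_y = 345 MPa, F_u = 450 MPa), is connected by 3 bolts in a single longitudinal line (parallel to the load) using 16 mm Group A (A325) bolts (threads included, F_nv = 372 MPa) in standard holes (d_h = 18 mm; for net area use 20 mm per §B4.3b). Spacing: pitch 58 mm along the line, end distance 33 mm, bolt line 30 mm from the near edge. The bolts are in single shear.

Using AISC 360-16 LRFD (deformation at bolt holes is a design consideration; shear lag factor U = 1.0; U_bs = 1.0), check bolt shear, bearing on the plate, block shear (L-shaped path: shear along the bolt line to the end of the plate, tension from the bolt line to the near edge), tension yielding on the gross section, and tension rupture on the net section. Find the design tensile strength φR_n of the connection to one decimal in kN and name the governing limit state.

160.8 kN (block shear governs)

Bolt shear: A_b = π(16)²/4 = 201.06 mm². φR_n = 0.75 × 372 × 201.06 × 3 × 1 = 168.3 kN.
Bearing (6 mm plate, F_u = 450 MPa): end bolts L_c = 33 − 18/2 = 24, R_n = min(1.2×24×6×450, 2.4×16×6×450) = 77.76 kN/bolt; interior L_c = 58 − 18 = 40, R_n = 103.68 kN/bolt. φR_n = 0.75 × (1×77.76 + 2×103.68) = 213.8 kN.
Block shear: shear path 1×[33+2×58] = 1×149 mm, A_gv = 894, A_nv = 1×(149 − 2.5×20)×6 = 594 mm²; tension to near edge: (30 − 0.5×20)×6 = 120 mm². R_n = min(0.6×450×594, 0.6×345×894) + 1.0×450×120 = min(160.38, 185.06) + 54 = 214.38 kN. φR_n = 0.75 × 214.38 = 160.8 kN.
Tension yield (gross): A_g = 113×6 = 678 mm². φR_n = 0.90 × 345 × 678 = 210.5 kN.
Tension rupture (net): A_n = (113 − 1×20)×6 = 558 mm² (U = 1.0, A_e = A_n). φR_n = 0.75 × 450 × 558 = 188.3 kN.
Governing: min(168.3, 213.8, 160.8, 210.5, 188.3) = 160.8 kN → block shear.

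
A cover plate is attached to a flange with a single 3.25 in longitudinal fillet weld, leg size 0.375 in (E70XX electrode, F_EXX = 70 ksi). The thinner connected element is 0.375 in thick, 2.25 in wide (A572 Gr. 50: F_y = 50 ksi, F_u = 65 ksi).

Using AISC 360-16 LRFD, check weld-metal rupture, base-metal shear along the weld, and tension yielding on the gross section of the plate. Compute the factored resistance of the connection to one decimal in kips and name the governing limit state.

27.1 kips (weld metal governs)

Weld metal: throat = 0.707×0.375 = 0.26513 in, L = 3.25 in. φR_n = 0.75 × 0.6 × 70 × 0.26513 × 3.25 = 27.1 kips.
Base metal shear (0.375 in plate): yield φR_n = 1.0×0.6×50×0.375×3.25 = 36.6 kips; rupture φR_n = 0.75×0.6×65×0.375×3.25 = 35.6 kips; take 35.6 kips (rupture).
Tension yield (gross): A_g = 2.25×0.375 = 0.84375 in². φR_n = 0.90 × 50 × 0.84375 = 38.0 kips.
Governing: min(27.1, 35.6, 38.0) = 27.1 kips → weld metal.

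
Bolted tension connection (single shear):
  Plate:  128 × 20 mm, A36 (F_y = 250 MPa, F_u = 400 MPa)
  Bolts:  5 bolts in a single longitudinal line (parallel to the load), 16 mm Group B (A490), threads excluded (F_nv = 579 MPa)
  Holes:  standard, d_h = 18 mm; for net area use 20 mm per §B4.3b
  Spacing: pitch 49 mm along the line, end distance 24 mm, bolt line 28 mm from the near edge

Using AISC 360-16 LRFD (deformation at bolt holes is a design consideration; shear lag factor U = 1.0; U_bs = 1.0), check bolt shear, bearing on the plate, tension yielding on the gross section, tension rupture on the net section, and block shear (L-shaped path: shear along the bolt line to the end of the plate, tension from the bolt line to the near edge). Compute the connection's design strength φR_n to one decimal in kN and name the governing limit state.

436.6 kN (bolt shear governs)

Bolt shear: A_b = π(16)²/4 = 201.06 mm². φR_n = 0.75 × 579 × 201.06 × 5 × 1 = 436.6 kN.
Bearing (20 mm plate, F_u = 400 MPa): end bolts L_c = 24 − 18/2 = 15, R_n = min(1.2×15×20×400, 2.4×16×20×400) = 144 kN/bolt; interior L_c = 49 − 18 = 31, R_n = 297.6 kN/bolt. φR_n = 0.75 × (1×144 + 4×297.6) = 1000.8 kN.
Tension yield (gross): A_g = 128×20 = 2560 mm². φR_n = 0.90 × 250 × 2560 = 576.0 kN.
Tension rupture (net): A_n = (128 − 1×20)×20 = 2160 mm² (U = 1.0, A_e = A_n). φR_n = 0.75 × 400 × 2160 = 648.0 kN.
Block shear: shear path 1×[24+4×49] = 1×220 mm, A_gv = 4400, A_nv = 1×(220 − 4.5×20)×20 = 2600 mm²; tension to near edge: (28 − 0.5×20)×20 = 360 mm². R_n = min(0.6×400×2600, 0.6×250×4400) + 1.0×400×360 = min(624, 660) + 144 = 768 kN. φR_n = 0.75 × 768 = 576.0 kN.
Governing: min(436.6, 1000.8, 576.0, 648.0, 576.0) = 436.6 kN → bolt shear.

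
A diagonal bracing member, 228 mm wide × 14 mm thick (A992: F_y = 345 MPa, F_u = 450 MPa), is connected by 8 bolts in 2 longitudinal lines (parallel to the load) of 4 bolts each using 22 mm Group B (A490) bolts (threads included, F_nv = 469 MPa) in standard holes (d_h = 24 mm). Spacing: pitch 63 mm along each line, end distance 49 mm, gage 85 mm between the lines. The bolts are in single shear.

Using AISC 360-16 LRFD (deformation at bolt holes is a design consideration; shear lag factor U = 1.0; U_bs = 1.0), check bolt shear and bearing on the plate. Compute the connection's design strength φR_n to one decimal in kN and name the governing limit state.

Bolt shear: A_b = π(22)²/4 = 380.13 mm². φR_n = 0.75 × 469 × 380.13 × 8 × 1 = 1069.7 kN.
Bearing (14 mm plate, F_u = 450 MPa): end bolts L_c = 49 − 24/2 = 37, R_n = min(1.2×37×14×450, 2.4×22×14×450) = 279.72 kN/bolt; interior L_c = 63 − 24 = 39, R_n = 294.84 kN/bolt. φR_n = 0.75 × (2×279.72 + 6×294.84) = 1746.4 kN.
Governing: min(1069.7, 1746.4) = 1069.7 kN → bolt shear.

1069.7 kN (bolt shear governs)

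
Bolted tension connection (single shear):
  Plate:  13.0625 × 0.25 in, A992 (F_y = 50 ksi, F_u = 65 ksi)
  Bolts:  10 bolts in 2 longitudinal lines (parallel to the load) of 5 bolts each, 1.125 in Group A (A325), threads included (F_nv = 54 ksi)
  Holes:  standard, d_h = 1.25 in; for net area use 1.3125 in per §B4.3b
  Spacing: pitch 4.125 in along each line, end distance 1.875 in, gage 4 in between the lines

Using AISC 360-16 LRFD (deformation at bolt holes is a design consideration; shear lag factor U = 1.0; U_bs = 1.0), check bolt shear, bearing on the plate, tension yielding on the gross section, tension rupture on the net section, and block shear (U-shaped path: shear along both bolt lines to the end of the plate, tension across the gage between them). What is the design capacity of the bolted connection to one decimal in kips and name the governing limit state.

127.2 kips (net-section rupture governs)

Bolt shear: A_b = π(1.125)²/4 = 0.99402 in². φR_n = 0.75 × 54 × 0.99402 × 10 × 1 = 402.6 kips.
Bearing (0.25 in plate, F_u = 65 ksi): end bolts L_c = 1.875 − 1.25/2 = 1.25, R_n = min(1.2×1.25×0.25×65, 2.4×1.125×0.25×65) = 24.375 kips/bolt; interior L_c = 4.125 − 1.25 = 2.875, R_n = 43.875 kips/bolt. φR_n = 0.75 × (2×24.375 + 8×43.875) = 299.8 kips.
Tension yield (gross): A_g = 13.0625×0.25 = 3.2656 in². φR_n = 0.90 × 50 × 3.2656 = 147.0 kips.
Tension rupture (net): A_n = (13.0625 − 2×1.3125)×0.25 = 2.6094 in² (U = 1.0, A_e = A_n). φR_n = 0.75 × 65 × 2.6094 = 127.2 kips.
Block shear: shear path 2×[1.875+4×4.125] = 2×18.375 in, A_gv = 9.1875, A_nv = 2×(18.375 − 4.5×1.3125)×0.25 = 6.2344 in²; tension across gage: (4 − 1×1.3125)×0.25 = 0.67188 in². R_n = min(0.6×65×6.2344, 0.6×50×9.1875) + 1.0×65×0.67188 = min(243.14, 275.63) + 43.672 = 286.81 kips. φR_n = 0.75 × 286.81 = 215.1 kips.
Governing: min(402.6, 299.8, 147.0, 127.2, 215.1) = 127.2 kips → net-section rupture.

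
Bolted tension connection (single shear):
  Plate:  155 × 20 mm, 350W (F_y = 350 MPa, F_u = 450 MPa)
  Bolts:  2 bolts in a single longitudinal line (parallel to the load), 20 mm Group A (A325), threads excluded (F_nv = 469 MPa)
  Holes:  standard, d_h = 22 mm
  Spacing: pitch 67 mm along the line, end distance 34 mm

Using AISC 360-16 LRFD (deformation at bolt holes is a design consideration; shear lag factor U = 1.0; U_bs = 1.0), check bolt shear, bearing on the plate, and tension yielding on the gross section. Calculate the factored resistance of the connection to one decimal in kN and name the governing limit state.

Bolt shear: A_b = π(20)²/4 = 314.16 mm². φR_n = 0.75 × 469 × 314.16 × 2 × 1 = 221.0 kN.
Bearing (20 mm plate, F_u = 450 MPa): end bolts L_c = 34 − 22/2 = 23, R_n = min(1.2×23×20×450, 2.4×20×20×450) = 248.4 kN/bolt; interior L_c = 67 − 22 = 45, R_n = 432 kN/bolt. φR_n = 0.75 × (1×248.4 + 1×432) = 510.3 kN.
Tension yield (gross): A_g = 155×20 = 3100 mm². φR_n = 0.90 × 350 × 3100 = 976.5 kN.
Governing: min(221.0, 510.3, 976.5) = 221.0 kN → bolt shear.

221.0 kN (bolt shear governs)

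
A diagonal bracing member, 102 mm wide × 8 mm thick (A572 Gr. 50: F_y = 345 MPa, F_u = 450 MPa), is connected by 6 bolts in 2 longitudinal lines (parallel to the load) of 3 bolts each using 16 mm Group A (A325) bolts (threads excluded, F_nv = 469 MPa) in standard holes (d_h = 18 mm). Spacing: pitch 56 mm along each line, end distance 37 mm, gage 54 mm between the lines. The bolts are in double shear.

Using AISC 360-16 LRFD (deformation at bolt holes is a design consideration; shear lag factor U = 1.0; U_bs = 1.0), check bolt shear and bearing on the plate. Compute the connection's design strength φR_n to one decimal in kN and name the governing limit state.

596.2 kN (bearing governs)

Bolt shear: A_b = π(16)²/4 = 201.06 mm². φR_n = 0.75 × 469 × 201.06 × 6 × 2 = 848.7 kN.
Bearing (8 mm plate, F_u = 450 MPa): end bolts L_c = 37 − 18/2 = 28, R_n = min(1.2×28×8×450, 2.4×16×8×450) = 120.96 kN/bolt; interior L_c = 56 − 18 = 38, R_n = 138.24 kN/bolt. φR_n = 0.75 × (2×120.96 + 4×138.24) = 596.2 kN.
Governing: min(848.7, 596.2) = 596.2 kN → bearing.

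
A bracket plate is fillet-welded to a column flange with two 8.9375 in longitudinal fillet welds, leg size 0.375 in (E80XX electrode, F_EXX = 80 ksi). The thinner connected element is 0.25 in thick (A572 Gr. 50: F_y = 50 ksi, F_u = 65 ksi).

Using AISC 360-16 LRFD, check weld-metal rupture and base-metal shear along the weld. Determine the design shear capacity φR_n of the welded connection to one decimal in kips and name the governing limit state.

Weld metal: throat = 0.707×0.375 = 0.26513 in, L = 2×8.9375 = 17.875 in. φR_n = 0.75 × 0.6 × 80 × 0.26513 × 17.875 = 170.6 kips.
Base metal shear (0.25 in plate): yield φR_n = 1.0×0.6×50×0.25×17.875 = 134.1 kips; rupture φR_n = 0.75×0.6×65×0.25×17.875 = 130.7 kips; take 130.7 kips (rupture).
Governing: min(170.6, 130.7) = 130.7 kips → base-metal shear.

130.7 kips (base-metal shear governs)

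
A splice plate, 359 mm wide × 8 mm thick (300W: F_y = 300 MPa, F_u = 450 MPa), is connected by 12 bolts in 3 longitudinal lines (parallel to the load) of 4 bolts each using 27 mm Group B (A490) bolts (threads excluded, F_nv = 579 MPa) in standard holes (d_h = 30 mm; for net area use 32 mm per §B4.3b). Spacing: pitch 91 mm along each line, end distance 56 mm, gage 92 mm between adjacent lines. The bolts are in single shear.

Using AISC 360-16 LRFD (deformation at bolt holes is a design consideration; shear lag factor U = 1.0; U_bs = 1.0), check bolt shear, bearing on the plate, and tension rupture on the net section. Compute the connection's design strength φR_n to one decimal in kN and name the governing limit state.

Bolt shear: A_b = π(27)²/4 = 572.56 mm². φR_n = 0.75 × 579 × 572.56 × 12 × 1 = 2983.6 kN.
Bearing (8 mm plate, F_u = 450 MPa): end bolts L_c = 56 − 30/2 = 41, R_n = min(1.2×41×8×450, 2.4×27×8×450) = 177.12 kN/bolt; interior L_c = 91 − 30 = 61, R_n = 233.28 kN/bolt. φR_n = 0.75 × (3×177.12 + 9×233.28) = 1973.2 kN.
Tension rupture (net): A_n = (359 − 3×32)×8 = 2104 mm² (U = 1.0, A_e = A_n). φR_n = 0.75 × 450 × 2104 = 710.1 kN.
Governing: min(2983.6, 1973.2, 710.1) = 710.1 kN → net-section rupture.

710.1 kN (net-section rupture governs)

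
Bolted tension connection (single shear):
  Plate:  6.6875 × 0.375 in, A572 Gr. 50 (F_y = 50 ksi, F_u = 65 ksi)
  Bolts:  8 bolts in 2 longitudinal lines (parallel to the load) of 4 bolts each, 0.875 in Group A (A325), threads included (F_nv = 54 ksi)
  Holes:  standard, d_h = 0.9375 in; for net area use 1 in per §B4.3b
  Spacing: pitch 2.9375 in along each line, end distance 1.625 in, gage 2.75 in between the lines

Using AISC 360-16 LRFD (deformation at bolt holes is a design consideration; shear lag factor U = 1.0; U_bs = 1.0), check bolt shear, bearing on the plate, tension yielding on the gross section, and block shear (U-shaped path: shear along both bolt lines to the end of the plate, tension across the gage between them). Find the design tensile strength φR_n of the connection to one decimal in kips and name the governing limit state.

112.9 kips (gross-section yield governs)

Bolt shear: A_b = π(0.875)²/4 = 0.60132 in². φR_n = 0.75 × 54 × 0.60132 × 8 × 1 = 194.8 kips.
Bearing (0.375 in plate, F_u = 65 ksi): end bolts L_c = 1.625 − 0.9375/2 = 1.15625, R_n = min(1.2×1.15625×0.375×65, 2.4×0.875×0.375×65) = 33.82 kips/bolt; interior L_c = 2.9375 − 0.9375 = 2, R_n = 51.188 kips/bolt. φR_n = 0.75 × (2×33.82 + 6×51.188) = 281.1 kips.
Tension yield (gross): A_g = 6.6875×0.375 = 2.5078 in². φR_n = 0.90 × 50 × 2.5078 = 112.9 kips.
Block shear: shear path 2×[1.625+3×2.9375] = 2×10.4375 in, A_gv = 7.8281, A_nv = 2×(10.4375 − 3.5×1)×0.375 = 5.2031 in²; tension across gage: (2.75 − 1×1)×0.375 = 0.65625 in². R_n = min(0.6×65×5.2031, 0.6×50×7.8281) + 1.0×65×0.65625 = min(202.92, 234.84) + 42.656 = 245.58 kips. φR_n = 0.75 × 245.58 = 184.2 kips.
Governing: min(194.8, 281.1, 112.9, 184.2) = 112.9 kips → gross-section yield.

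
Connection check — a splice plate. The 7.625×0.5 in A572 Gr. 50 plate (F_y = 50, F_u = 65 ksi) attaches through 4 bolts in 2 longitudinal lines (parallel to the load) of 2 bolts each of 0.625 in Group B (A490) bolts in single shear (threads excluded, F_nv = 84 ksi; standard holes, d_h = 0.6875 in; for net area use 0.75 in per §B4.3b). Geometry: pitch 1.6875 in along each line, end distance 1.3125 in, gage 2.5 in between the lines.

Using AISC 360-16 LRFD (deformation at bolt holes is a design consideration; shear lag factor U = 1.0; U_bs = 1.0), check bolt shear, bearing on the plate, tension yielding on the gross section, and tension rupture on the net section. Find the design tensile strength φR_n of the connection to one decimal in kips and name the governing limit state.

77.3 kips (bolt shear governs)

Bolt shear: A_b = π(0.625)²/4 = 0.3068 in². φR_n = 0.75 × 84 × 0.3068 × 4 × 1 = 77.3 kips.
Bearing (0.5 in plate, F_u = 65 ksi): end bolts L_c = 1.3125 − 0.6875/2 = 0.96875, R_n = min(1.2×0.96875×0.5×65, 2.4×0.625×0.5×65) = 37.781 kips/bolt; interior L_c = 1.6875 − 0.6875 = 1, R_n = 39 kips/bolt. φR_n = 0.75 × (2×37.781 + 2×39) = 115.2 kips.
Tension yield (gross): A_g = 7.625×0.5 = 3.8125 in². φR_n = 0.90 × 50 × 3.8125 = 171.6 kips.
Tension rupture (net): A_n = (7.625 − 2×0.75)×0.5 = 3.0625 in² (U = 1.0, A_e = A_n). φR_n = 0.75 × 65 × 3.0625 = 149.3 kips.
Governing: min(77.3, 115.2, 171.6, 149.3) = 77.3 kips → bolt shear.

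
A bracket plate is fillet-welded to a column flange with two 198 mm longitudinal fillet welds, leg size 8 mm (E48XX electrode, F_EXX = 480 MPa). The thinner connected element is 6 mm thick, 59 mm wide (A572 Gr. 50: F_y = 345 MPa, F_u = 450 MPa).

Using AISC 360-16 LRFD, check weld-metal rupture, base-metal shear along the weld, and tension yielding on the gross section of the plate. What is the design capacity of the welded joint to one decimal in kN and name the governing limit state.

Weld metal: throat = 0.707×8 = 5.656 mm, L = 2×198 = 396 mm. φR_n = 0.75 × 0.6 × 480 × 5.656 × 396 = 483.8 kN.
Base metal shear (6 mm plate): yield φR_n = 1.0×0.6×345×6×396 = 491.8 kN; rupture φR_n = 0.75×0.6×450×6×396 = 481.1 kN; take 481.1 kN (rupture).
Tension yield (gross): A_g = 59×6 = 354 mm². φR_n = 0.90 × 345 × 354 = 109.9 kN.
Governing: min(483.8, 481.1, 109.9) = 109.9 kN → gross-section yield.

109.9 kN (gross-section yield governs)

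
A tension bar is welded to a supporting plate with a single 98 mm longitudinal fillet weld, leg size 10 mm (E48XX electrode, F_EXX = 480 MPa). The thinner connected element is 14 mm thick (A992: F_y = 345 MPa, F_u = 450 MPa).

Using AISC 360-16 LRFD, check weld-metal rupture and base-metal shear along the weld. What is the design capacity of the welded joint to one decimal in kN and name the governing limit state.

149.7 kN (weld metal governs)

Weld metal: throat = 0.707×10 = 7.07 mm, L = 98 mm. φR_n = 0.75 × 0.6 × 480 × 7.07 × 98 = 149.7 kN.
Base metal shear (14 mm plate): yield φR_n = 1.0×0.6×345×14×98 = 284.0 kN; rupture φR_n = 0.75×0.6×450×14×98 = 277.8 kN; take 277.8 kN (rupture).
Governing: min(149.7, 277.8) = 149.7 kN → weld metal.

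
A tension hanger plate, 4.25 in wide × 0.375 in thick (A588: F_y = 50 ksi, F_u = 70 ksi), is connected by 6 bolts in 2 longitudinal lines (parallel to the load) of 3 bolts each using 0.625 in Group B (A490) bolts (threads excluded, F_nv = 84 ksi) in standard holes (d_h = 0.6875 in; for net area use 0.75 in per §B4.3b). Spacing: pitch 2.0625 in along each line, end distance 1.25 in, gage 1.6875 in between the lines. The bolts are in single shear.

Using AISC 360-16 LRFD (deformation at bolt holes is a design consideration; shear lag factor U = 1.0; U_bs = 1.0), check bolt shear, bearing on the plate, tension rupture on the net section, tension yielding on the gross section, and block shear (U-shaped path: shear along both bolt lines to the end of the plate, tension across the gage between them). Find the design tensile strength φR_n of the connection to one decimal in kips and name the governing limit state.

Bolt shear: A_b = π(0.625)²/4 = 0.3068 in². φR_n = 0.75 × 84 × 0.3068 × 6 × 1 = 116.0 kips.
Bearing (0.375 in plate, F_u = 70 ksi): end bolts L_c = 1.25 − 0.6875/2 = 0.90625, R_n = min(1.2×0.90625×0.375×70, 2.4×0.625×0.375×70) = 28.547 kips/bolt; interior L_c = 2.0625 − 0.6875 = 1.375, R_n = 39.375 kips/bolt. φR_n = 0.75 × (2×28.547 + 4×39.375) = 160.9 kips.
Tension rupture (net): A_n = (4.25 − 2×0.75)×0.375 = 1.0313 in² (U = 1.0, A_e = A_n). φR_n = 0.75 × 70 × 1.0313 = 54.1 kips.
Tension yield (gross): A_g = 4.25×0.375 = 1.5938 in². φR_n = 0.90 × 50 × 1.5938 = 71.7 kips.
Block shear: shear path 2×[1.25+2×2.0625] = 2×5.375 in, A_gv = 4.0313, A_nv = 2×(5.375 − 2.5×0.75)×0.375 = 2.625 in²; tension across gage: (1.6875 − 1×0.75)×0.375 = 0.35156 in². R_n = min(0.6×70×2.625, 0.6×50×4.0313) + 1.0×70×0.35156 = min(110.25, 120.94) + 24.609 = 134.86 kips. φR_n = 0.75 × 134.86 = 101.1 kips.
Governing: min(116.0, 160.9, 54.1, 71.7, 101.1) = 54.1 kips → net-section rupture.

54.1 kips (net-section rupture governs)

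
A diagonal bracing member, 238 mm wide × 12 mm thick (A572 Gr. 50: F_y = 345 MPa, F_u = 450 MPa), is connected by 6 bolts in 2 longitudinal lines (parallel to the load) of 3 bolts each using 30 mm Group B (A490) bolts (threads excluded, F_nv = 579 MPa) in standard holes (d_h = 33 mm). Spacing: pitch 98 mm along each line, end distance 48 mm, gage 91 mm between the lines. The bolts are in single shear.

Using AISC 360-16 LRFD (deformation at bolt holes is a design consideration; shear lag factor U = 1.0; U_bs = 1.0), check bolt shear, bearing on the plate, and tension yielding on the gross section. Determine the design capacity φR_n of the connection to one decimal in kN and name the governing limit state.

Bolt shear: A_b = π(30)²/4 = 706.86 mm². φR_n = 0.75 × 579 × 706.86 × 6 × 1 = 1841.7 kN.
Bearing (12 mm plate, F_u = 450 MPa): end bolts L_c = 48 − 33/2 = 31.5, R_n = min(1.2×31.5×12×450, 2.4×30×12×450) = 204.12 kN/bolt; interior L_c = 98 − 33 = 65, R_n = 388.8 kN/bolt. φR_n = 0.75 × (2×204.12 + 4×388.8) = 1472.6 kN.
Tension yield (gross): A_g = 238×12 = 2856 mm². φR_n = 0.90 × 345 × 2856 = 886.8 kN.
Governing: min(1841.7, 1472.6, 886.8) = 886.8 kN → gross-section yield.

886.8 kN (gross-section yield governs)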